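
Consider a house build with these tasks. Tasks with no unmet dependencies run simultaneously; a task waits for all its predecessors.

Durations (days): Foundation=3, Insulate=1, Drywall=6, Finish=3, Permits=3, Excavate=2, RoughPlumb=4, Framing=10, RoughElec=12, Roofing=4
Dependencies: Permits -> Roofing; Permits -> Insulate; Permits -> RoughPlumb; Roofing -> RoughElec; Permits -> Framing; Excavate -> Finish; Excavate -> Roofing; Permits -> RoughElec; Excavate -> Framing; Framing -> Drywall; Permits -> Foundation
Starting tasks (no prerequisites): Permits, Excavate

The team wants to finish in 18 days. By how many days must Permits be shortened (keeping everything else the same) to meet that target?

1

Current finish: 19 days; target: 18.
Permits is on every critical path, so each day cut from Permits cuts the finish by one (this holds down to a finish of 18).
Need 19 − 18 = 1 day off Permits → Permits becomes 2 days, finish becomes 18.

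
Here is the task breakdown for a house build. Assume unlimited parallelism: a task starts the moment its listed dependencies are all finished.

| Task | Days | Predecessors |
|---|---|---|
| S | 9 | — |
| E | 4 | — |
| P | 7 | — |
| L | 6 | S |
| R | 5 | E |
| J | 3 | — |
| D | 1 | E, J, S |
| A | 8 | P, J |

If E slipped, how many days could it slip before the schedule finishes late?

6

The longest chain is P→A = 7+8 = 15; overall finish 15 days.
E finishes as early as 4 and must finish by 10.
Float = 15 − 9 = 6.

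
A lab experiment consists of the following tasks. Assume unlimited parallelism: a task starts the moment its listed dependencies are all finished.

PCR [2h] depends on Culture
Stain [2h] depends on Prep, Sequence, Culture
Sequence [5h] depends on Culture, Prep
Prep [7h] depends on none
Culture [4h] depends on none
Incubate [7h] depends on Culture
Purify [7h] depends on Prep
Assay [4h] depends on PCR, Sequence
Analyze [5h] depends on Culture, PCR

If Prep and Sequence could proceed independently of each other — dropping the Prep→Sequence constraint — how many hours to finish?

With the dependency in place, Prep→Sequence→Assay = 7+5+4 = 16 sets the finish at 16 hours.
Without Prep→Sequence, Sequence's earliest start moves from 7 to 4.
The longest chain is now Prep→Purify = 7+7 = 14, so the job takes 14 hours.

14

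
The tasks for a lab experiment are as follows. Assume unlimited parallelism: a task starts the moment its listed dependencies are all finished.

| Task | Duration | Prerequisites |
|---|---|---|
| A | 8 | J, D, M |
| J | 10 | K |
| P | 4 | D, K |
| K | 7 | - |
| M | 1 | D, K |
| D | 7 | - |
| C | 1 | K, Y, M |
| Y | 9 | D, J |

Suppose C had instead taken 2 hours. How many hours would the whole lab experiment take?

As given, the longest chain is K→J→Y→C = 7+10+9+1 = 27, so the finish is 27 hours.
C is on the critical path; changing it to 2 makes that path 28 hours.
That remains the longest chain; total 28 hours.

28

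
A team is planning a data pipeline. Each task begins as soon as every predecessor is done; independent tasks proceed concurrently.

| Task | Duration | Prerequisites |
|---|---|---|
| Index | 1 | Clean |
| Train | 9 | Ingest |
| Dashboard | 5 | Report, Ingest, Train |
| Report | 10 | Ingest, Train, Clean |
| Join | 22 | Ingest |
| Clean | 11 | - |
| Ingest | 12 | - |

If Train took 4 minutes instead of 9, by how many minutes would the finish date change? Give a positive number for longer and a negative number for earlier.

-2

Critical path before the change: Ingest→Train→Report→Dashboard = 12+9+10+5 = 36 giving 36 minutes.
Train lies on that path, so at 4 minutes the path becomes 31 minutes.
New critical path: Ingest→Join = 12+22 = 34 ⇒ 34 minutes.
Change in finish: 34 − 36 = -2 minutes.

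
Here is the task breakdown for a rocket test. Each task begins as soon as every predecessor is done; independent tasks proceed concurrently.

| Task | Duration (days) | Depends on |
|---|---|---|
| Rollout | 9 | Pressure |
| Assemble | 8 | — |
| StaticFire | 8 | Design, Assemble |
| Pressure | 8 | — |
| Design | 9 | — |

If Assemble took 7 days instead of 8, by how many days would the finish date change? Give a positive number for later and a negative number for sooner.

Baseline: Design→StaticFire = 9+8 = 17 → 17 days.
Assemble has 1 day of float (longest path through it is 16).
That remains the longest chain; total 17 days.
Change in finish: 17 − 17 = +0 days.

0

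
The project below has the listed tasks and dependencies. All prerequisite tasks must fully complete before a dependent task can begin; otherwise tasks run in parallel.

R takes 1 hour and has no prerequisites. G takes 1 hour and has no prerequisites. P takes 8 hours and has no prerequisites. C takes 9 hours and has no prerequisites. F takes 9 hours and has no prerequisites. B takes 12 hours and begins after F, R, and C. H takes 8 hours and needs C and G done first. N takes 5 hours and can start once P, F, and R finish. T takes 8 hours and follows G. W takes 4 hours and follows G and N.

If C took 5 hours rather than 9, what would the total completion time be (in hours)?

The binding path is C→B = 9+12 = 21; finish at 21 hours.
C lies on that path, so at 5 hours the path becomes 17 hours.
The binding chain switches to F→B = 9+12 = 21; finish 21 hours.

21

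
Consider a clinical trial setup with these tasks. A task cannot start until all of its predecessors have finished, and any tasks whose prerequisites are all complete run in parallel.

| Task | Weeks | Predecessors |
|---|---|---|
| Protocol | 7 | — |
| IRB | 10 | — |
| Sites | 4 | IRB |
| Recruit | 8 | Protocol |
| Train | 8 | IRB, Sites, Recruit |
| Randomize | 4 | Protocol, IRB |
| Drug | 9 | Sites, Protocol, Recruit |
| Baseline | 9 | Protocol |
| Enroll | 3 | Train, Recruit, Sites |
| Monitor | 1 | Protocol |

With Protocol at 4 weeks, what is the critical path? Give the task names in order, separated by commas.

Actual critical path: Protocol→Recruit→Train→Enroll = 7+8+8+3 = 26 ⇒ 26 weeks.
Since Protocol is critical, the -3 change carries straight to that chain (now 23 weeks).
New critical path: IRB→Sites→Train→Enroll = 10+4+8+3 = 25 ⇒ 25 weeks.

IRB, Sites, Train, Enroll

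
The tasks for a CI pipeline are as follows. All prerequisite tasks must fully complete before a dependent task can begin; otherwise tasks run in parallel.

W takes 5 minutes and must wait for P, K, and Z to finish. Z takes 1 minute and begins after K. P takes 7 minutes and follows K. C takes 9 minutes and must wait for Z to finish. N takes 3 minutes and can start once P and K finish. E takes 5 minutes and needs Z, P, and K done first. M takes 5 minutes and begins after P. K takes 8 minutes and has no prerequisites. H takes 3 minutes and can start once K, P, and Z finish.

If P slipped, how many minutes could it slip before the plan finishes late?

0

The longest chain is K→P→E = 8+7+5 = 20; overall finish 20 minutes.
Longest path through P: 20 minutes (earliest finish 15, latest finish 15).
Float = 20 − 20 = 0.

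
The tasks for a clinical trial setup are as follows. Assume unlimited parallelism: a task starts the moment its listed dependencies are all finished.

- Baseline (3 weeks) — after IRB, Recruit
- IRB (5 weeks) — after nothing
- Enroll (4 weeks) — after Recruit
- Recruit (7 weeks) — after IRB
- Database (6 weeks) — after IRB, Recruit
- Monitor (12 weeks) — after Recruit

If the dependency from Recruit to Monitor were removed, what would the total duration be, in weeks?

Original critical path: IRB→Recruit→Monitor = 5+7+12 = 24 ⇒ 24 weeks.
Without Recruit→Monitor, Monitor's earliest start moves from 12 to 0.
New critical path: IRB→Recruit→Database = 5+7+6 = 18 ⇒ 18 weeks.

18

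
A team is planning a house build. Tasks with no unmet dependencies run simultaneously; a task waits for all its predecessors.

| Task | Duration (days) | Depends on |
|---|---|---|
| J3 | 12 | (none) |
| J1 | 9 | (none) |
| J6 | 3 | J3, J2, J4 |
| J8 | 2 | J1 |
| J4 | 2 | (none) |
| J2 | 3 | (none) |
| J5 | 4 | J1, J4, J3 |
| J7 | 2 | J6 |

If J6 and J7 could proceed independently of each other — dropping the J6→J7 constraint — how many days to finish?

16

Before: longest chain J3→J6→J7 = 12+3+2 = 17, finish 17.
Without J6→J7, J7's earliest start moves from 15 to 0.
After: J3→J5 = 12+4 = 16 → 16 days.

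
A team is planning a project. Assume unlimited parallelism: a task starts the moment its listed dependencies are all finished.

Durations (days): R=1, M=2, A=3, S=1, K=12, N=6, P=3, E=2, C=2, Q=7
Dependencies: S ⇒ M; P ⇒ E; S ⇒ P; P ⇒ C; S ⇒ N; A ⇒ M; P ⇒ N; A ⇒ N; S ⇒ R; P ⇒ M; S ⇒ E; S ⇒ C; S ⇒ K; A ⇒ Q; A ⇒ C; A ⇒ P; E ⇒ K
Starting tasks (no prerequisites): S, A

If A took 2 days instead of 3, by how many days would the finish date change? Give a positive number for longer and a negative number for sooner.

-1

Actual critical path: A→P→E→K = 3+3+2+12 = 20 ⇒ 20 days.
A is on the critical path; changing it to 2 makes that path 19 days.
No other chain overtakes it, so the finish is 19 days.
Change in finish: 19 − 20 = -1 days.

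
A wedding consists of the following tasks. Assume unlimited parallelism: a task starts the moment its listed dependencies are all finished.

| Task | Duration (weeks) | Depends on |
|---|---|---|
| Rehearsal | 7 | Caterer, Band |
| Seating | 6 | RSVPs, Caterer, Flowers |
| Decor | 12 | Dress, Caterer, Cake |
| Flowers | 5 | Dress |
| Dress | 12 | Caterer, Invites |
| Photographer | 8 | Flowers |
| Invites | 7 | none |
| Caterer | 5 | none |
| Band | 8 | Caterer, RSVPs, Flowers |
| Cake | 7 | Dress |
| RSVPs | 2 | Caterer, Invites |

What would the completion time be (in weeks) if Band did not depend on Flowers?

With the dependency in place, Invites→Dress→Flowers→Band→Rehearsal = 7+12+5+8+7 = 39 sets the finish at 39 weeks.
Without Flowers→Band, Band's earliest start moves from 24 to 9.
After: Invites→Dress→Cake→Decor = 7+12+7+12 = 38 → 38 weeks.

38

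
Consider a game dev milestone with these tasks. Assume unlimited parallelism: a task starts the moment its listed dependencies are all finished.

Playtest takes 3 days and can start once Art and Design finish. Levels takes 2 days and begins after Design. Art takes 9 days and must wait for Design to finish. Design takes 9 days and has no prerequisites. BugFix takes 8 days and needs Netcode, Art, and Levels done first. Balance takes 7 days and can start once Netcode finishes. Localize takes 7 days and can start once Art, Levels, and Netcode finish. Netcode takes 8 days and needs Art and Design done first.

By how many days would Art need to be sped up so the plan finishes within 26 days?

8

Current finish: 34 days; target: 26.
Art is on every critical path, so each day cut from Art cuts the finish by one (this holds down to a finish of 26).
Need 34 − 26 = 8 days off Art → Art becomes 1 day, finish becomes 26.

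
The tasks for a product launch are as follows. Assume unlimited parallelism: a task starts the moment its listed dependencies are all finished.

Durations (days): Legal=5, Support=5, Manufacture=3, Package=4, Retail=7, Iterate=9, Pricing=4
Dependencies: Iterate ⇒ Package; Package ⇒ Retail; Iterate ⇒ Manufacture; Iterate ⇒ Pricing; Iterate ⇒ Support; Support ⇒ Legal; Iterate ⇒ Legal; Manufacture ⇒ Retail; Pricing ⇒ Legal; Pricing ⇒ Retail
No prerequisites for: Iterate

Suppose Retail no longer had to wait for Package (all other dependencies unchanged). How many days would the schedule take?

20

Before: longest chain Iterate→Package→Retail = 9+4+7 = 20, finish 20.
Dropping Package→Retail doesn't change Retail's earliest start (13); another predecessor still binds.
After: Iterate→Pricing→Retail = 9+4+7 = 20 → 20 days.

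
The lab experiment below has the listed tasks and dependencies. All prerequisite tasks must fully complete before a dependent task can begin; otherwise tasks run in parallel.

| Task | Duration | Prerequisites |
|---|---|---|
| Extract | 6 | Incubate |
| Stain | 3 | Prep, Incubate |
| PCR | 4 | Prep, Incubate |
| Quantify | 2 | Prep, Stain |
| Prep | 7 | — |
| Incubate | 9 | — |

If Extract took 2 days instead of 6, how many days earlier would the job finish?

1

Critical path before the change: Incubate→Extract = 9+6 = 15 giving 15 days.
Extract is on the critical path; changing it to 2 makes that path 11 days.
Now Incubate→Stain→Quantify = 9+3+2 = 14 is longest, so the finish becomes 14 days.
Change in finish: 14 − 15 = -1 days.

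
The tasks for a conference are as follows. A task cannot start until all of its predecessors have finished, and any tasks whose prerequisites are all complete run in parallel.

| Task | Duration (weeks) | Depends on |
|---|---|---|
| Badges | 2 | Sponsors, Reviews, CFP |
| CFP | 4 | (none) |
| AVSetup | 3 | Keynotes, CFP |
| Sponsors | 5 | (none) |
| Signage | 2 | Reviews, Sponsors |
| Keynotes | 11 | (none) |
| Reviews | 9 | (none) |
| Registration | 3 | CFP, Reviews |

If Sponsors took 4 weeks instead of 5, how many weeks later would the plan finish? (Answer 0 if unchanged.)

0

Actual critical path: Keynotes→AVSetup = 11+3 = 14 ⇒ 14 weeks.
The longest path through Sponsors is only 7 weeks, so Sponsors has float 7.
No other chain overtakes it, so the finish is 14 weeks.
Change in finish: 14 − 14 = +0 weeks.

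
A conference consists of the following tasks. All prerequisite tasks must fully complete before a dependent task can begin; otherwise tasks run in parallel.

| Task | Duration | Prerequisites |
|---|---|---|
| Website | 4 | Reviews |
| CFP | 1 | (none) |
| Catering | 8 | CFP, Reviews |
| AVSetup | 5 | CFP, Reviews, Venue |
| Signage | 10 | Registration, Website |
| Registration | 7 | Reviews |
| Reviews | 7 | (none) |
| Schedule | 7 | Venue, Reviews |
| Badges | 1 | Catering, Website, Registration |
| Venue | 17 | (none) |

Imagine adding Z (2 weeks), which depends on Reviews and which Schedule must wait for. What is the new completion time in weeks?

Originally the project takes 24 weeks.
With Z inserted, Schedule now waits for max(Venue, Reviews, Z).
New critical path: Venue→Schedule = 17+7 = 24 ⇒ 24 weeks.

24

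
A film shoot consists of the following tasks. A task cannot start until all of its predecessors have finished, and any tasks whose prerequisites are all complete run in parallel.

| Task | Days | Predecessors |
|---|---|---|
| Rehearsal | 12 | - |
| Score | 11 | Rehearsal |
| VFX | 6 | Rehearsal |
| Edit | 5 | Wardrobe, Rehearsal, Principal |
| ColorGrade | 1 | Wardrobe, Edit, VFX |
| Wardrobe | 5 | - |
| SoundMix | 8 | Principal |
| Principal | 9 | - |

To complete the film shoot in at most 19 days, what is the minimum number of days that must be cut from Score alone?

4

Current finish: 23 days; target: 19.
Score is on every critical path, so each day cut from Score cuts the finish by one (this holds down to a finish of 19).
Need 23 − 19 = 4 days off Score → Score becomes 7 days, finish becomes 19.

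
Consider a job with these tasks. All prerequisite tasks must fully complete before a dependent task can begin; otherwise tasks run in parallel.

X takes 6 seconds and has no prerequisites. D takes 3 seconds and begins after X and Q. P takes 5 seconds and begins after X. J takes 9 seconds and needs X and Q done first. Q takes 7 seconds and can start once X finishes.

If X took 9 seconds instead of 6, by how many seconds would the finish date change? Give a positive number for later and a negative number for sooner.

3

As given, the longest chain is X→Q→J = 6+7+9 = 22, so the finish is 22 seconds.
X lies on that path, so at 9 seconds the path becomes 25 seconds.
The critical path is still X→Q→J; finish is now 25 seconds.
Change in finish: 25 − 22 = +3 seconds.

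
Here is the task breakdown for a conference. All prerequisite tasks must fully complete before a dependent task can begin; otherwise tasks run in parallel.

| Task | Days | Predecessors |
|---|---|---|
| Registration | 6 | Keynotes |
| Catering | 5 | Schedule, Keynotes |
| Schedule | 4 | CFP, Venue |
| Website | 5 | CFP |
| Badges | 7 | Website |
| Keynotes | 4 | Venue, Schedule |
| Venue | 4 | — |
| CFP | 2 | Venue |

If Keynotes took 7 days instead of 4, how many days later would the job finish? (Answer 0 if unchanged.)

3

As given, the longest chain is Venue→CFP→Schedule→Keynotes→Registration = 4+2+4+4+6 = 20, so the finish is 20 days.
Since Keynotes is critical, the +3 change carries straight to that chain (now 23 days).
That remains the longest chain; total 23 days.
Change in finish: 23 − 20 = +3 days.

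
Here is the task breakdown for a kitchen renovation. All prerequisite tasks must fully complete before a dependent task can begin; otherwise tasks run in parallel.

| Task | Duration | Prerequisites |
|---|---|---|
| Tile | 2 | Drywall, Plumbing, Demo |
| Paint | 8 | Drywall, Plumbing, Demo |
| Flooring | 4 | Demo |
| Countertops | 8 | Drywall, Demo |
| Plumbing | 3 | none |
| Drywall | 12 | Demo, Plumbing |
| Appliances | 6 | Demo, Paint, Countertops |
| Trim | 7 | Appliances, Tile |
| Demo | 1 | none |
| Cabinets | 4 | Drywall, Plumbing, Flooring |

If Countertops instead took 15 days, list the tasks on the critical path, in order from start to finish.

Actual critical path: Plumbing→Drywall→Countertops→Appliances→Trim = 3+12+8+6+7 = 36 ⇒ 36 days.
Countertops lies on that path, so at 15 days the path becomes 43 days.
The critical path is still Plumbing→Drywall→Countertops→Appliances→Trim; finish is now 43 days.

Plumbing, Drywall, Countertops, Appliances, Trim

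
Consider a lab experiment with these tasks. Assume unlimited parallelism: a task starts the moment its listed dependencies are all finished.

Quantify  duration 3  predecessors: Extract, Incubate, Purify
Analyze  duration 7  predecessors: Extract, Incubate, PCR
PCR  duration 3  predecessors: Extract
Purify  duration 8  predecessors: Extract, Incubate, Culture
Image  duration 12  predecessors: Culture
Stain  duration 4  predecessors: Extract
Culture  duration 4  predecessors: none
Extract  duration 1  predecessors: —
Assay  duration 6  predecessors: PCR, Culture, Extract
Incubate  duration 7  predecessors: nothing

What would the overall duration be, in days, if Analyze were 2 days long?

Critical path before the change: Incubate→Purify→Quantify = 7+8+3 = 18 giving 18 days.
The longest path through Analyze is only 14 days, so Analyze has float 4.
No other chain overtakes it, so the finish is 18 days.

18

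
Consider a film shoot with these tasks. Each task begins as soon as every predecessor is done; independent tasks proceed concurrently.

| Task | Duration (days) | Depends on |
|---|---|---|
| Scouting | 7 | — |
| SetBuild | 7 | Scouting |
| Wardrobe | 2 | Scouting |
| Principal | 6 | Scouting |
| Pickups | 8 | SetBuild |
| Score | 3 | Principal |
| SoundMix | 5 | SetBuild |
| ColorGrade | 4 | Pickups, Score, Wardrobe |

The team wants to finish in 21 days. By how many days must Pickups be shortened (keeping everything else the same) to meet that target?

5

Current finish: 26 days; target: 21.
Pickups is on every critical path, so each day cut from Pickups cuts the finish by one (this holds down to a finish of 20).
Need 26 − 21 = 5 days off Pickups → Pickups becomes 3 days, finish becomes 21.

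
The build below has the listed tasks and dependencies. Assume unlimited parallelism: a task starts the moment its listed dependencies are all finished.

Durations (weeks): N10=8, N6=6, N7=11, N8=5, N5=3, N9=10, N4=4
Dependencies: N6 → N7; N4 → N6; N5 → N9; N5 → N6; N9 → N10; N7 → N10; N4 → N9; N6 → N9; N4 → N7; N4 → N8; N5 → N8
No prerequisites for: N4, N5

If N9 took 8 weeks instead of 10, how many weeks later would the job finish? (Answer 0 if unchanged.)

The binding path is N4→N6→N7→N10 = 4+6+11+8 = 29; finish at 29 weeks.
N9 is off the critical path — its longest chain is 28 weeks, giving 1 of slack.
The critical path is still N4→N6→N7→N10; finish is now 29 weeks.
Change in finish: 29 − 29 = +0 weeks.

0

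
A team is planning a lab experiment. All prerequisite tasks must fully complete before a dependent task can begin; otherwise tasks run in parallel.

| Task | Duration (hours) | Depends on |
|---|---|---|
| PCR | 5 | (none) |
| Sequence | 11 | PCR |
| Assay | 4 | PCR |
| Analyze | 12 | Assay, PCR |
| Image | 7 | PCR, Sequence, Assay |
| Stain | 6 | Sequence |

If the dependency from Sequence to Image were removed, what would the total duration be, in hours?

22

Original critical path: PCR→Sequence→Image = 5+11+7 = 23 ⇒ 23 hours.
Without Sequence→Image, Image's earliest start moves from 16 to 9.
New critical path: PCR→Sequence→Stain = 5+11+6 = 22 ⇒ 22 hours.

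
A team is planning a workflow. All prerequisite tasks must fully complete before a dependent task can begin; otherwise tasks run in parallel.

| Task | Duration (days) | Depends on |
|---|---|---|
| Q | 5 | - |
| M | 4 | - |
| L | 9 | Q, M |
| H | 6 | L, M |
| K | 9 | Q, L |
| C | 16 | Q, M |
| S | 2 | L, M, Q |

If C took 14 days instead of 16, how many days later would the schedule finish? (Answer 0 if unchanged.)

0

Baseline: Q→L→K = 5+9+9 = 23 → 23 days.
C is off the critical path — its longest chain is 21 days, giving 2 of slack.
The critical path is still Q→L→K; finish is now 23 days.
Change in finish: 23 − 23 = +0 days.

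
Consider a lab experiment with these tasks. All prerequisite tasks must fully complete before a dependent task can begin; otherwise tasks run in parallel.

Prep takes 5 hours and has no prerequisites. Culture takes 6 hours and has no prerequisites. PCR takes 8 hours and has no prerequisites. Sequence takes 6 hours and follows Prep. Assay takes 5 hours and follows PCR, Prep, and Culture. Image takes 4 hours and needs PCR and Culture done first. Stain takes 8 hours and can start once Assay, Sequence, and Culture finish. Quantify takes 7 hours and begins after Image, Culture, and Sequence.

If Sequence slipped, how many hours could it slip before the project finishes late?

Critical path: PCR→Assay→Stain = 8+5+8 = 21, so the finish is 21 hours.
The longest chain containing Sequence totals 19 hours.
So Sequence can slip 13 − 11 = 2 hours.

2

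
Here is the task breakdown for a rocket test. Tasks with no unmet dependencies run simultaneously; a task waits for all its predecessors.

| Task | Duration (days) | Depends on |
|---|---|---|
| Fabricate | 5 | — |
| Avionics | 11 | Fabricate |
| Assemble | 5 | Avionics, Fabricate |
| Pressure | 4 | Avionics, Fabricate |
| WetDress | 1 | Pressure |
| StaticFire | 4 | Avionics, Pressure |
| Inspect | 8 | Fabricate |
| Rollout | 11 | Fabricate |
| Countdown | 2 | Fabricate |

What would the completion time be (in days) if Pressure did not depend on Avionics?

21

With the dependency in place, Fabricate→Avionics→Pressure→StaticFire = 5+11+4+4 = 24 sets the finish at 24 days.
Without Avionics→Pressure, Pressure's earliest start moves from 16 to 5.
After: Fabricate→Avionics→Assemble = 5+11+5 = 21 → 21 days.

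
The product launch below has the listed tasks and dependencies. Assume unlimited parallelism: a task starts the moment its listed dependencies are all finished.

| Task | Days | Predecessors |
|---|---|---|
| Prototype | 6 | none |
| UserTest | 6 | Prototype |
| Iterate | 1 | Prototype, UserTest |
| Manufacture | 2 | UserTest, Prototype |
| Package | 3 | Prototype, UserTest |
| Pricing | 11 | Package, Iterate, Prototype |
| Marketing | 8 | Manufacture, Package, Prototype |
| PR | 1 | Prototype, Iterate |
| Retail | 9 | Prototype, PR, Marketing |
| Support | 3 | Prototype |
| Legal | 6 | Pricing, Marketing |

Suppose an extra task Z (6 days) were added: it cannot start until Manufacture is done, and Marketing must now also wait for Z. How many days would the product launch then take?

37

Originally the product launch takes 32 days.
With Z inserted, Marketing now waits for max(Manufacture, Package, Prototype, Z).
New critical path: Prototype→UserTest→Manufacture→Z→Marketing→Retail = 6+6+2+6+8+9 = 37 ⇒ 37 days.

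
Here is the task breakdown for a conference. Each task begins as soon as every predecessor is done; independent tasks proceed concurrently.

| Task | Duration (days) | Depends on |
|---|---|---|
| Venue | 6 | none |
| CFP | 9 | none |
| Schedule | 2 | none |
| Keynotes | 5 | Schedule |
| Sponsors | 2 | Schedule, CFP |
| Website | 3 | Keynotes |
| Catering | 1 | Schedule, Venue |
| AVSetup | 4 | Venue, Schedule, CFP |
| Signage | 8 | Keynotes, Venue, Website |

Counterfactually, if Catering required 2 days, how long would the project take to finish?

The binding path is Schedule→Keynotes→Website→Signage = 2+5+3+8 = 18; finish at 18 days.
The longest path through Catering is only 7 days, so Catering has float 11.
No other chain overtakes it, so the finish is 18 days.

18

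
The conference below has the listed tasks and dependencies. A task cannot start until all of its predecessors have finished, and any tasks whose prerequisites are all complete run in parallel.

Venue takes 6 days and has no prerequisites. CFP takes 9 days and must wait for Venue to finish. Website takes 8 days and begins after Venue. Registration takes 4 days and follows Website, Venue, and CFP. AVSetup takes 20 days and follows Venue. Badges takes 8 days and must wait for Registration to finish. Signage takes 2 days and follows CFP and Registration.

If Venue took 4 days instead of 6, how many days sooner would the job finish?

2

Actual critical path: Venue→CFP→Registration→Badges = 6+9+4+8 = 27 ⇒ 27 days.
Since Venue is critical, the -2 change carries straight to that chain (now 25 days).
No other chain overtakes it, so the finish is 25 days.
Change in finish: 25 − 27 = -2 days.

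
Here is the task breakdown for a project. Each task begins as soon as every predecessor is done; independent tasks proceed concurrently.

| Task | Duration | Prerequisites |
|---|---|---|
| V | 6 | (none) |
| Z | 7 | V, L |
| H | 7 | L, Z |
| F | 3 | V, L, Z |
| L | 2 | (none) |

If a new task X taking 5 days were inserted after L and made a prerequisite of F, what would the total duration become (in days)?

20

Originally the schedule takes 20 days.
With X inserted, F now waits for max(V, L, Z, X).
New critical path: V→Z→H = 6+7+7 = 20 ⇒ 20 days.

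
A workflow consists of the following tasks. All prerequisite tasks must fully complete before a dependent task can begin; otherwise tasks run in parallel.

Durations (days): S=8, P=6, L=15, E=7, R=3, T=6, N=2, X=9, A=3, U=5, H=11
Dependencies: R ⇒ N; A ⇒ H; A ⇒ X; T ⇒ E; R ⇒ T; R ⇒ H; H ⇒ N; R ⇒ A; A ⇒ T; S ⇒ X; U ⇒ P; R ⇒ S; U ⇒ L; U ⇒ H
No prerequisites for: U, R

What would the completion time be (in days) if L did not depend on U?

20

Original critical path: U→L = 5+15 = 20 ⇒ 20 days.
Without U→L, L's earliest start moves from 5 to 0.
The longest chain is now R→S→X = 3+8+9 = 20, so the plan takes 20 days.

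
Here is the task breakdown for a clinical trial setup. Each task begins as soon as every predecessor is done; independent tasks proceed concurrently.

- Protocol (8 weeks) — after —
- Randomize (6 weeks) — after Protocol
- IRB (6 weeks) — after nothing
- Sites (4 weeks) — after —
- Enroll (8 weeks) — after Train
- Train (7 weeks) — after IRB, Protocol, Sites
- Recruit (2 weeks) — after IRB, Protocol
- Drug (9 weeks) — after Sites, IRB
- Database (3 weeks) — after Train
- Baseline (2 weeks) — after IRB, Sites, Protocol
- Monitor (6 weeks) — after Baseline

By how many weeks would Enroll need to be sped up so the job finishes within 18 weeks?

Current finish: 23 weeks; target: 18.
Enroll is on every critical path, so each week cut from Enroll cuts the finish by one (this holds down to a finish of 18).
Need 23 − 18 = 5 weeks off Enroll → Enroll becomes 3 weeks, finish becomes 18.

5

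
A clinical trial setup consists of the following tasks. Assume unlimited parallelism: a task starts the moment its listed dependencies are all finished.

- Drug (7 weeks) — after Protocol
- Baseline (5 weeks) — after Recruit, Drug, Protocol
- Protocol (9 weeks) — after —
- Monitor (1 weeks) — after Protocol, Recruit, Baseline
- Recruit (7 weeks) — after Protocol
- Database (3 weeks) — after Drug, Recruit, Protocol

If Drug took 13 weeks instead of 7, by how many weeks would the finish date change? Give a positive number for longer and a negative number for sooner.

6

Actual critical path: Protocol→Drug→Baseline→Monitor = 9+7+5+1 = 22 ⇒ 22 weeks.
Drug is on the critical path; changing it to 13 makes that path 28 weeks.
That remains the longest chain; total 28 weeks.
Change in finish: 28 − 22 = +6 weeks.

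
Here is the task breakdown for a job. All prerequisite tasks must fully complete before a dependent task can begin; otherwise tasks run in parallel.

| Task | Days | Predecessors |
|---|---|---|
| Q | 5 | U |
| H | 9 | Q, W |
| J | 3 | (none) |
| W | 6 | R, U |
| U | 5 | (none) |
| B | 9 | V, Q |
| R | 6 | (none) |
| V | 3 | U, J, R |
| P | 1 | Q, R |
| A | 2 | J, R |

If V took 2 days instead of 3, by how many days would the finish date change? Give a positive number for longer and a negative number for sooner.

Actual critical path: R→W→H = 6+6+9 = 21 ⇒ 21 days.
The longest path through V is only 18 days, so V has float 3.
That remains the longest chain; total 21 days.
Change in finish: 21 − 21 = +0 days.

0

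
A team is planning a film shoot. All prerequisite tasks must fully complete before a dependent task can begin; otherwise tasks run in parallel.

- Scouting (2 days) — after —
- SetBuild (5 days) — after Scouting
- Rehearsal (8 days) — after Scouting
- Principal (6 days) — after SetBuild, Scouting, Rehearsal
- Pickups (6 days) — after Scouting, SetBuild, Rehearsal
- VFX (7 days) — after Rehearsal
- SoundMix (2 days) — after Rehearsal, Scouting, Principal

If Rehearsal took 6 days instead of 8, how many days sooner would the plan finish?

2

Baseline: Scouting→Rehearsal→Principal→SoundMix = 2+8+6+2 = 18 → 18 days.
Since Rehearsal is critical, the -2 change carries straight to that chain (now 16 days).
That remains the longest chain; total 16 days.
Change in finish: 16 − 18 = -2 days.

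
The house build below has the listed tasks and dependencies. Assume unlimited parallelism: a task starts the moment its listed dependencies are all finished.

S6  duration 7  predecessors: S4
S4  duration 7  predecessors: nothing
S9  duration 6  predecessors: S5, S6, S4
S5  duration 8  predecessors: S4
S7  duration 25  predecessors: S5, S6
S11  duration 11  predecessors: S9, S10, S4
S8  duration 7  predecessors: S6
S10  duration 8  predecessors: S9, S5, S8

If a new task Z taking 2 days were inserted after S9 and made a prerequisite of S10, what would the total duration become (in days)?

42

Originally the plan takes 40 days.
With Z inserted, S10 now waits for max(S9, S5, S8, Z).
New critical path: S4→S5→S9→Z→S10→S11 = 7+8+6+2+8+11 = 42 ⇒ 42 days.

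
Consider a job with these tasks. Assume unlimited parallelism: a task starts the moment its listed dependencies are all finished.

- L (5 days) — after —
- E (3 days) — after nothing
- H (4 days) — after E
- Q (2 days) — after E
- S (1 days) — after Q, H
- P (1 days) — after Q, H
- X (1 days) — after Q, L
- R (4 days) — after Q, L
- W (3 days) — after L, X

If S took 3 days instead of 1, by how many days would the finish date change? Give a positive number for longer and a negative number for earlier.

Actual critical path: L→X→W = 5+1+3 = 9 ⇒ 9 days.
S is off the critical path — its longest chain is 8 days, giving 1 of slack.
New critical path: E→H→S = 3+4+3 = 10 ⇒ 10 days.
Change in finish: 10 − 9 = +1 days.

1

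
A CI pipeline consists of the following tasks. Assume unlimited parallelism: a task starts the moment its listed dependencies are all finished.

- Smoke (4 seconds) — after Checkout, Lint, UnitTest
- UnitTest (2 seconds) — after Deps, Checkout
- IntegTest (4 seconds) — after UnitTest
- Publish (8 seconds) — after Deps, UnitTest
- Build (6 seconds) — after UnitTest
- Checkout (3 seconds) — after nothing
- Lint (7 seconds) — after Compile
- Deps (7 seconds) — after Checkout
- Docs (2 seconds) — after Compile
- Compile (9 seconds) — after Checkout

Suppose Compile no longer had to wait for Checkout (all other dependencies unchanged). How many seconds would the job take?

20

Before: longest chain Checkout→Compile→Lint→Smoke = 3+9+7+4 = 23, finish 23.
Without Checkout→Compile, Compile's earliest start moves from 3 to 0.
The longest chain is now Checkout→Deps→UnitTest→Publish = 3+7+2+8 = 20, so the job takes 20 seconds.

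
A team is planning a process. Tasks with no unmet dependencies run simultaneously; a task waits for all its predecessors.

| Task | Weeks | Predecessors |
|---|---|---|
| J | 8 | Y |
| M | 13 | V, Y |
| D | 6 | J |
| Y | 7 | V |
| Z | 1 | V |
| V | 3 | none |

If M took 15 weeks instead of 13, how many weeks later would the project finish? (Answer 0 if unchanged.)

The binding path is V→Y→J→D = 3+7+8+6 = 24; finish at 24 weeks.
M has 1 week of float (longest path through it is 23).
The binding chain switches to V→Y→M = 3+7+15 = 25; finish 25 weeks.
Change in finish: 25 − 24 = +1 weeks.

1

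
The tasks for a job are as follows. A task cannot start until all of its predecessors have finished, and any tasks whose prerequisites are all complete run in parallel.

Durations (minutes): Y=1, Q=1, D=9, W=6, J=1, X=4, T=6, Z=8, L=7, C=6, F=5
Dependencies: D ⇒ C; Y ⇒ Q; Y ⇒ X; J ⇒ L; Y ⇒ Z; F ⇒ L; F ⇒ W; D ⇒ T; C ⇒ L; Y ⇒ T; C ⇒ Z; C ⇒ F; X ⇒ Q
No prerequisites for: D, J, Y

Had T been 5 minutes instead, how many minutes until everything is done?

27

Baseline: D→C→F→L = 9+6+5+7 = 27 → 27 minutes.
T is off the critical path — its longest chain is 15 minutes, giving 12 of slack.
No other chain overtakes it, so the finish is 27 minutes.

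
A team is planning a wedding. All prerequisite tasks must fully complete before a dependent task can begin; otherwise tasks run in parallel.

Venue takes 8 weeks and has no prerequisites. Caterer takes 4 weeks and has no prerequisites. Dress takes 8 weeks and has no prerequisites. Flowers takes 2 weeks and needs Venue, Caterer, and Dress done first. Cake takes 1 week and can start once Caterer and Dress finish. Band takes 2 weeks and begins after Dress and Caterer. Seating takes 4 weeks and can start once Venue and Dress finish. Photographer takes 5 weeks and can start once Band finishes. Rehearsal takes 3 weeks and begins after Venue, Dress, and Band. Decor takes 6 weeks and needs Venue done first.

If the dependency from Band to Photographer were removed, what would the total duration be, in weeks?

14

Original critical path: Dress→Band→Photographer = 8+2+5 = 15 ⇒ 15 weeks.
Without Band→Photographer, Photographer's earliest start moves from 10 to 0.
New critical path: Venue→Decor = 8+6 = 14 ⇒ 14 weeks.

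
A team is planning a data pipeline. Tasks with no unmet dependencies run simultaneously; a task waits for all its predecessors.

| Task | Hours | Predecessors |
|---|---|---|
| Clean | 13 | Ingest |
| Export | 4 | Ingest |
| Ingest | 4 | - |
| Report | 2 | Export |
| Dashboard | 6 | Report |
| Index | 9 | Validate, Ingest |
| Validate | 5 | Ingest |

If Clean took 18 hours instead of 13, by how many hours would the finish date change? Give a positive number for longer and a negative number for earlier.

4

As given, the longest chain is Ingest→Validate→Index = 4+5+9 = 18, so the finish is 18 hours.
The longest path through Clean is only 17 hours, so Clean has float 1.
The binding chain switches to Ingest→Clean = 4+18 = 22; finish 22 hours.
Change in finish: 22 − 18 = +4 hours.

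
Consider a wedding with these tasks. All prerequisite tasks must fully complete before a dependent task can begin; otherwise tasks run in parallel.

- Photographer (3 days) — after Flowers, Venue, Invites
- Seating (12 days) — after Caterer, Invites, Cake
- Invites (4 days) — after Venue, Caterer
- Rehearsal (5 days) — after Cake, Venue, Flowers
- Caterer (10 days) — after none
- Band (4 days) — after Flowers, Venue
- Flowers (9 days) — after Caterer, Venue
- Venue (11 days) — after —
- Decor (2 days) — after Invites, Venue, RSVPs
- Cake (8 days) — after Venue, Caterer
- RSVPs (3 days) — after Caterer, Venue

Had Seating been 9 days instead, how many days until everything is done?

28

As given, the longest chain is Venue→Cake→Seating = 11+8+12 = 31, so the finish is 31 days.
Since Seating is critical, the -3 change carries straight to that chain (now 28 days).
The critical path is still Venue→Cake→Seating; finish is now 28 days.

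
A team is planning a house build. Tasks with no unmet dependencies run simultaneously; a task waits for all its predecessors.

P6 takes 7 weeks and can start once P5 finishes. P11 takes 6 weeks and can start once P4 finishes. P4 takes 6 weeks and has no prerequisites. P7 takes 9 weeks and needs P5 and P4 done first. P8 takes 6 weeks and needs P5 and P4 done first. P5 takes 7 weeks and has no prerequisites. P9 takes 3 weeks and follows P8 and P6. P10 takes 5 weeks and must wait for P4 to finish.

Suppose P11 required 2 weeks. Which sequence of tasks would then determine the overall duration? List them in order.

The binding path is P5→P6→P9 = 7+7+3 = 17; finish at 17 weeks.
P11 is off the critical path — its longest chain is 12 weeks, giving 5 of slack.
The critical path is still P5→P6→P9; finish is now 17 weeks.

P5, P6, P9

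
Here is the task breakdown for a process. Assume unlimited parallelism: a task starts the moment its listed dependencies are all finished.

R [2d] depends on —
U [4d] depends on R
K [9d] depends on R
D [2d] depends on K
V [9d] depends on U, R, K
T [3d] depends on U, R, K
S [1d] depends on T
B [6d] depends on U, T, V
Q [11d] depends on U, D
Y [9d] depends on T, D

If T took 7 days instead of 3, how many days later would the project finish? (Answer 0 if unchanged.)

1

Baseline: R→K→V→B = 2+9+9+6 = 26 → 26 days.
T has 3 days of float (longest path through it is 23).
The binding chain switches to R→K→T→Y = 2+9+7+9 = 27; finish 27 days.
Change in finish: 27 − 26 = +1 days.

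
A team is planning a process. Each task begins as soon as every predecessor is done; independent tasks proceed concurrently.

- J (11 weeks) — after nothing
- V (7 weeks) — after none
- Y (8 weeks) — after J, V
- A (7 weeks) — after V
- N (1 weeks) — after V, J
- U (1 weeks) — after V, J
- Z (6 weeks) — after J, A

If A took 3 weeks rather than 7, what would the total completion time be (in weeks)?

19

The binding path is V→A→Z = 7+7+6 = 20; finish at 20 weeks.
A is on the critical path; changing it to 3 makes that path 16 weeks.
The binding chain switches to J→Y = 11+8 = 19; finish 19 weeks.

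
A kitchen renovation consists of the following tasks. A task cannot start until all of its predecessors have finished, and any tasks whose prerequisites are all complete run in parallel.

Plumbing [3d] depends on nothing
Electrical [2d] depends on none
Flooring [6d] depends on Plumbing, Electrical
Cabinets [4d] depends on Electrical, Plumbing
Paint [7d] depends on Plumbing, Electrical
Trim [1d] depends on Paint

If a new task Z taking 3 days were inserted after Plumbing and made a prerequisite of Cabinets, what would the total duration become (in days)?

Originally the plan takes 11 days.
With Z inserted, Cabinets now waits for max(Electrical, Plumbing, Z).
New critical path: Plumbing→Paint→Trim = 3+7+1 = 11 ⇒ 11 days.

11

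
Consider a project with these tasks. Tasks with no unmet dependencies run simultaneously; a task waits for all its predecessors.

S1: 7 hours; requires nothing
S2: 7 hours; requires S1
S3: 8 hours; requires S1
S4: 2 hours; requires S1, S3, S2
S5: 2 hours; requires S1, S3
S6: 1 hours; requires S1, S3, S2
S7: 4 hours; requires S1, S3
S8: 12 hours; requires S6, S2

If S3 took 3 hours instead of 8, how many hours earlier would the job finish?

1

Baseline: S1→S3→S6→S8 = 7+8+1+12 = 28 → 28 hours.
S3 is on the critical path; changing it to 3 makes that path 23 hours.
The binding chain switches to S1→S2→S6→S8 = 7+7+1+12 = 27; finish 27 hours.
Change in finish: 27 − 28 = -1 hours.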